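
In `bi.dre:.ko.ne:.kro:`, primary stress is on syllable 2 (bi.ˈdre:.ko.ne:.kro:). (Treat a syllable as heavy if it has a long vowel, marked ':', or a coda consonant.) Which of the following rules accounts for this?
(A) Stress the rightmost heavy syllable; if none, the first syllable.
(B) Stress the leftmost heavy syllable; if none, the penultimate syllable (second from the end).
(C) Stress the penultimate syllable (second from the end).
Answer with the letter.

Rule A → syllable 5 (observed: 2).
Rule B → syllable 2 ✓.
Rule C → syllable 4 (observed: 2).

B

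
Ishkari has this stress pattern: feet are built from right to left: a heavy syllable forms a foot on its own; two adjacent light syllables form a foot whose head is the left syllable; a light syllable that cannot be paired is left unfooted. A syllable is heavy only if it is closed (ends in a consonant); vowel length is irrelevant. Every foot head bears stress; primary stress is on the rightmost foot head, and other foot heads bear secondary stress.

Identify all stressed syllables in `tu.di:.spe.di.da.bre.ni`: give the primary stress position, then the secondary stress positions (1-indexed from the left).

Weights: 1 tu L, 2 di: L, 3 spe L, 4 di L, 5 da L, 6 bre L, 7 ni L.
Parse right to left (heavy = foot alone; LL = one foot; stranded L unfooted): tu (ˈdi:.spe) (ˈdi.da) (ˈbre.ni).
Foot heads: 2, 4, 6.
Primary stress on the rightmost head = syllable 6.
Secondary stress on 2, 4: tu.ˌdi:.spe.ˌdi.da.ˈbre.ni.

primary 6, secondary 2, 4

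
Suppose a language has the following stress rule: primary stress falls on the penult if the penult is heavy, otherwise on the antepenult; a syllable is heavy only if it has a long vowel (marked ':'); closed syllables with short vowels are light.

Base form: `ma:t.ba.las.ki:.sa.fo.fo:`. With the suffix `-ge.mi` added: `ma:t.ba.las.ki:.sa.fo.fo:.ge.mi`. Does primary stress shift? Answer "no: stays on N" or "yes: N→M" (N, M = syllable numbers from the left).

Base `ma:t.ba.las.ki:.sa.fo.fo:` (7 syllables):
  Weights: 5 sa L, 6 fo L, 7 fo: H.
  The penult (syllable 6, fo) is light, so stress falls on the antepenult (syllable 5, sa).
  → primary stress on syllable 5.
Suffixed `ma:t.ba.las.ki:.sa.fo.fo:.ge.mi` (9 syllables):
  Weights: 7 fo: H, 8 ge L, 9 mi L.
  The penult (syllable 8, ge) is light, so stress falls on the antepenult (syllable 7, fo:).
  → primary stress on syllable 7.

yes: 5→7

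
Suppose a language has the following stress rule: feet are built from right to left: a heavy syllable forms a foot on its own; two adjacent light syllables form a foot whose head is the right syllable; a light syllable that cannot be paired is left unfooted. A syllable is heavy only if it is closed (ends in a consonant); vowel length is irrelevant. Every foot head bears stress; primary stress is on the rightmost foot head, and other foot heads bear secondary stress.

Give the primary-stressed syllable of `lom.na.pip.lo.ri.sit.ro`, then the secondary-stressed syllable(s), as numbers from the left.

primary 6, secondary 1, 3, 5

Weights: 1 lom H, 2 na L, 3 pip H, 4 lo L, 5 ri L, 6 sit H, 7 ro L.
Parse right to left (heavy = foot alone; LL = one foot; stranded L unfooted): (ˈlom) na (ˈpip) (lo.ˈri) (ˈsit) ro.
Foot heads: 1, 3, 5, 6.
Primary stress on the rightmost head = syllable 6.
Secondary stress on 1, 3, 5: ˌlom.na.ˌpip.lo.ˌri.ˈsit.ro.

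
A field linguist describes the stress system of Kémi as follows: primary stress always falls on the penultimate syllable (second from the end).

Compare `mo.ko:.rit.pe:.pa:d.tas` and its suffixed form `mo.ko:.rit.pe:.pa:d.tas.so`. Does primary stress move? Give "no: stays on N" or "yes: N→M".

Base `mo.ko:.rit.pe:.pa:d.tas` (6 syllables):
  The word has 6 syllables; the penultimate syllable (second from the end) is syllable 5 (pa:d).
  → primary stress on syllable 5.
Suffixed `mo.ko:.rit.pe:.pa:d.tas.so` (7 syllables):
  The word has 7 syllables; the penultimate syllable (second from the end) is syllable 6 (tas).
  → primary stress on syllable 6.

yes: 5→6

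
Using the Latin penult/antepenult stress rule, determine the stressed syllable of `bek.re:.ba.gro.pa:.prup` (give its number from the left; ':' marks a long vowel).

Classical Latin: stress the penult if heavy (long vowel or closed), else the antepenult.
Weights: 4 gro L, 5 pa: H, 6 prup H.
The penult (syllable 5, pa:) is heavy, so it takes stress.
Stress on syllable 5: bek.re:.ba.gro.ˈpa:.prup.

5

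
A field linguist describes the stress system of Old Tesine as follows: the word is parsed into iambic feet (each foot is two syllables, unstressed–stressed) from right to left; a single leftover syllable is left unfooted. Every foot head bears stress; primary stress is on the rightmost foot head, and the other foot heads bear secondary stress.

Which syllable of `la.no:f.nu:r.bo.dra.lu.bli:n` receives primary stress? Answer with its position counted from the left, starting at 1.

7

Parse right to left into iambic (σˈσ) feet: la (no:f.ˈnu:r) (bo.ˈdra) (lu.ˈbli:n). Syllable 1 is left unfooted.
Foot heads (stressed positions): 3, 5, 7.
End Rule Rightmost: primary stress on the rightmost head = syllable 7.
Primary stress: syllable 7 → la.no:f.nu:r.bo.dra.lu.ˈbli:n.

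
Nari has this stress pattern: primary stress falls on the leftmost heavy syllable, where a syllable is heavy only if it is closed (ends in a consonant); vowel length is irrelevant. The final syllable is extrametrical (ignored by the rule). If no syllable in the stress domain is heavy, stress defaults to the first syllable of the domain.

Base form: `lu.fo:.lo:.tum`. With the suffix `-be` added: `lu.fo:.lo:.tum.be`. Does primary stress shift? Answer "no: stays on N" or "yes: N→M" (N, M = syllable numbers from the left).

yes: 1→4

Base `lu.fo:.lo:.tum` (4 syllables):
  The final syllable (4, tum) is extrametrical; the stress domain is syllables 1–3.
  Weights: 1 lu L, 2 fo: L, 3 lo: L.
  No heavy syllable in the domain; default to the first syllable of the domain = syllable 1.
  → primary stress on syllable 1.
Suffixed `lu.fo:.lo:.tum.be` (5 syllables):
  The final syllable (5, be) is extrametrical; the stress domain is syllables 1–4.
  Weights: 1 lu L, 2 fo: L, 3 lo: L, 4 tum H.
  Heavy syllables in the domain: 4. The leftmost is syllable 4 (tum).
  → primary stress on syllable 4.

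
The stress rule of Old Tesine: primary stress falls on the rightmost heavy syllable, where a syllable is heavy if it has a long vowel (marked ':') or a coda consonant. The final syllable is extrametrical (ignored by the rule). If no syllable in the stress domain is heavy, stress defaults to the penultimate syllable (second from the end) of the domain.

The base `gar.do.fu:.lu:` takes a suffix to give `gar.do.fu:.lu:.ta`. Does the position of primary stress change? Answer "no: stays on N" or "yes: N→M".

yes: 3→4

Base `gar.do.fu:.lu:` (4 syllables):
  The final syllable (4, lu:) is extrametrical; the stress domain is syllables 1–3.
  Weights: 1 gar H, 2 do L, 3 fu: H.
  Heavy syllables in the domain: 1, 3. The rightmost is syllable 3 (fu:).
  → primary stress on syllable 3.
Suffixed `gar.do.fu:.lu:.ta` (5 syllables):
  The final syllable (5, ta) is extrametrical; the stress domain is syllables 1–4.
  Weights: 1 gar H, 2 do L, 3 fu: H, 4 lu: H.
  Heavy syllables in the domain: 1, 3, 4. The rightmost is syllable 4 (lu:).
  → primary stress on syllable 4.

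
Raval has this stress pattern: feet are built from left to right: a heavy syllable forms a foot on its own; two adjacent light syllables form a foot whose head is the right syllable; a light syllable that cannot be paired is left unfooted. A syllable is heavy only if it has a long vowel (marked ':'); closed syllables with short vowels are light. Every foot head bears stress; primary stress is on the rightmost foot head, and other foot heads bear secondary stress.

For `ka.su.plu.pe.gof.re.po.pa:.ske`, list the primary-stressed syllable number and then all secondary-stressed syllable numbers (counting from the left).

Weights: 1 ka L, 2 su L, 3 plu L, 4 pe L, 5 gof L, 6 re L, 7 po L, 8 pa: H, 9 ske L.
Parse left to right (heavy = foot alone; LL = one foot; stranded L unfooted): (ka.ˈsu) (plu.ˈpe) (gof.ˈre) po (ˈpa:) ske.
Foot heads: 2, 4, 6, 8.
Primary stress on the rightmost head = syllable 8.
Secondary stress on 2, 4, 6: ka.ˌsu.plu.ˌpe.gof.ˌre.po.ˈpa:.ske.

primary 8, secondary 2, 4, 6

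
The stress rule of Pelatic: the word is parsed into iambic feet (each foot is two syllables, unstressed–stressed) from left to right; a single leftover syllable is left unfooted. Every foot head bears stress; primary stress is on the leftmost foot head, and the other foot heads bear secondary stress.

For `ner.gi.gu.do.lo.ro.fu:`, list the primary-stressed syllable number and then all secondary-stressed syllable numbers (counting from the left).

Parse left to right into iambic (σˈσ) feet: (ner.ˈgi) (gu.ˈdo) (lo.ˈro) fu:. Syllable 7 is left unfooted.
Foot heads (stressed positions): 2, 4, 6.
End Rule Leftmost: primary stress on the leftmost head = syllable 2.
Secondary stress on 4, 6: ner.ˈgi.gu.ˌdo.lo.ˌro.fu:.

primary 2, secondary 4, 6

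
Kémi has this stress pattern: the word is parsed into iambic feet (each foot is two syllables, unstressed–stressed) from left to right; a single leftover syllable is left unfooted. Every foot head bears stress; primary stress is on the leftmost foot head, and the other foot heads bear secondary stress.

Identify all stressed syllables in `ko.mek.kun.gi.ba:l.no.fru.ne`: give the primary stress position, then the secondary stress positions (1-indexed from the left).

Parse left to right into iambic (σˈσ) feet: (ko.ˈmek) (kun.ˈgi) (ba:l.ˈno) (fru.ˈne).
Foot heads (stressed positions): 2, 4, 6, 8.
End Rule Leftmost: primary stress on the leftmost head = syllable 2.
Secondary stress on 4, 6, 8: ko.ˈmek.kun.ˌgi.ba:l.ˌno.fru.ˌne.

primary 2, secondary 4, 6, 8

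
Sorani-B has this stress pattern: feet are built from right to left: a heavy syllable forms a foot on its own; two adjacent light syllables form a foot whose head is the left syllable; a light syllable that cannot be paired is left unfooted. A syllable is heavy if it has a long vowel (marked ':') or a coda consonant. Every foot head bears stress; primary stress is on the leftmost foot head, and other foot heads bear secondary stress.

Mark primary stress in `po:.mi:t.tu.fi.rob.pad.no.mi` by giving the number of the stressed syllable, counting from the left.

Weights: 1 po: H, 2 mi:t H, 3 tu L, 4 fi L, 5 rob H, 6 pad H, 7 no L, 8 mi L.
Parse right to left (heavy = foot alone; LL = one foot; stranded L unfooted): (ˈpo:) (ˈmi:t) (ˈtu.fi) (ˈrob) (ˈpad) (ˈno.mi).
Foot heads: 1, 2, 3, 5, 6, 7.
Primary stress on the leftmost head = syllable 1.
Primary stress: syllable 1 → ˈpo:.mi:t.tu.fi.rob.pad.no.mi.

1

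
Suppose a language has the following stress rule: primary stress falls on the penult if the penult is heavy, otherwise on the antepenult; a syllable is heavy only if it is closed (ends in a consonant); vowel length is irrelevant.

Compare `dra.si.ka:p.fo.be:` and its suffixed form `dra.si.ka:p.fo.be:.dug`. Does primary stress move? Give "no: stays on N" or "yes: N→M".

Base `dra.si.ka:p.fo.be:` (5 syllables):
  Weights: 3 ka:p H, 4 fo L, 5 be: L.
  The penult (syllable 4, fo) is light, so stress falls on the antepenult (syllable 3, ka:p).
  → primary stress on syllable 3.
Suffixed `dra.si.ka:p.fo.be:.dug` (6 syllables):
  Weights: 4 fo L, 5 be: L, 6 dug H.
  The penult (syllable 5, be:) is light, so stress falls on the antepenult (syllable 4, fo).
  → primary stress on syllable 4.

yes: 3→4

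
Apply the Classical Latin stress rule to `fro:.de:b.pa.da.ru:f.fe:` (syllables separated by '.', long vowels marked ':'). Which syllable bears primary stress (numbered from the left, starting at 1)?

5

Classical Latin: stress the penult if heavy (long vowel or closed), else the antepenult.
Weights: 4 da L, 5 ru:f H, 6 fe: H.
The penult (syllable 5, ru:f) is heavy, so it takes stress.
Stress on syllable 5: fro:.de:b.pa.da.ˈru:f.fe:.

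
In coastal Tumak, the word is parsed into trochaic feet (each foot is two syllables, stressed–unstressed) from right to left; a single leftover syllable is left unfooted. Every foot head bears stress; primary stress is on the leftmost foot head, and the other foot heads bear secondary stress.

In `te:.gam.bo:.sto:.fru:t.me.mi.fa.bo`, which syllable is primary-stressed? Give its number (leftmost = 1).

Parse right to left into trochaic (ˈσσ) feet: te: (ˈgam.bo:) (ˈsto:.fru:t) (ˈme.mi) (ˈfa.bo). Syllable 1 is left unfooted.
Foot heads (stressed positions): 2, 4, 6, 8.
End Rule Leftmost: primary stress on the leftmost head = syllable 2.
Primary stress: syllable 2 → te:.ˈgam.bo:.sto:.fru:t.me.mi.fa.bo.

2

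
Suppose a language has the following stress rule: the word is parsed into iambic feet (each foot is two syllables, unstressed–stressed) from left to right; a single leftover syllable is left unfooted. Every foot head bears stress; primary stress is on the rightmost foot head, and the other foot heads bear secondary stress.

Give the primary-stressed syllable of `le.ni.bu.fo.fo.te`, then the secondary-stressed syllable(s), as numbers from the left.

Parse left to right into iambic (σˈσ) feet: (le.ˈni) (bu.ˈfo) (fo.ˈte).
Foot heads (stressed positions): 2, 4, 6.
End Rule Rightmost: primary stress on the rightmost head = syllable 6.
Secondary stress on 2, 4: le.ˌni.bu.ˌfo.fo.ˈte.

primary 6, secondary 2, 4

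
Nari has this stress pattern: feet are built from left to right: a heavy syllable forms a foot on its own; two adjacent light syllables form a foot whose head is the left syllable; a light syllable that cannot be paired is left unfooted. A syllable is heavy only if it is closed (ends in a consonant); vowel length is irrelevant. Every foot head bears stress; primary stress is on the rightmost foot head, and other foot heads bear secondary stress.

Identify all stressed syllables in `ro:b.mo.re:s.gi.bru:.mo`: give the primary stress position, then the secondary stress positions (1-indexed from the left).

primary 4, secondary 1, 3

Weights: 1 ro:b H, 2 mo L, 3 re:s H, 4 gi L, 5 bru: L, 6 mo L.
Parse left to right (heavy = foot alone; LL = one foot; stranded L unfooted): (ˈro:b) mo (ˈre:s) (ˈgi.bru:) mo.
Foot heads: 1, 3, 4.
Primary stress on the rightmost head = syllable 4.
Secondary stress on 1, 3: ˌro:b.mo.ˌre:s.ˈgi.bru:.mo.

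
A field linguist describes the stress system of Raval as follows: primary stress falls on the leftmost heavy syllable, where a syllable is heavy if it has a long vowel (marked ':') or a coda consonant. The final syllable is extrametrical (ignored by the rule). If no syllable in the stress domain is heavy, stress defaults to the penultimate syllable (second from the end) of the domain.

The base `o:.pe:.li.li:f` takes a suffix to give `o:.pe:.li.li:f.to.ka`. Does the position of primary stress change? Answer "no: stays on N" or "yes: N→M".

Base `o:.pe:.li.li:f` (4 syllables):
  The final syllable (4, li:f) is extrametrical; the stress domain is syllables 1–3.
  Weights: 1 o: H, 2 pe: H, 3 li L.
  Heavy syllables in the domain: 1, 2. The leftmost is syllable 1 (o:).
  → primary stress on syllable 1.
Suffixed `o:.pe:.li.li:f.to.ka` (6 syllables):
  The final syllable (6, ka) is extrametrical; the stress domain is syllables 1–5.
  Weights: 1 o: H, 2 pe: H, 3 li L, 4 li:f H, 5 to L.
  Heavy syllables in the domain: 1, 2, 4. The leftmost is syllable 1 (o:).
  → primary stress on syllable 1.

no: stays on 1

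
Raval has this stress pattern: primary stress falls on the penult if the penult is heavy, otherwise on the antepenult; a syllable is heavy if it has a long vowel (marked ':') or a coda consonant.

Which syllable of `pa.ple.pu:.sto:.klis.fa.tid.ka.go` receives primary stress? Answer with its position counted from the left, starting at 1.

Weights: 7 tid H, 8 ka L, 9 go L.
The penult (syllable 8, ka) is light, so stress falls on the antepenult (syllable 7, tid).
Primary stress: syllable 7 → pa.ple.pu:.sto:.klis.fa.ˈtid.ka.go.

7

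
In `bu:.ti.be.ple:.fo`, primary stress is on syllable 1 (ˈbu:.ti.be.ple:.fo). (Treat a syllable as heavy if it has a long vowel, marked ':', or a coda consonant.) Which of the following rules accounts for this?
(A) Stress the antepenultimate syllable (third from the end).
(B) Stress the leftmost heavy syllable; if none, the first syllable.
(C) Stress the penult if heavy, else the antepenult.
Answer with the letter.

B

Rule A → syllable 3 (observed: 1).
Rule B → syllable 1 ✓.
Rule C → syllable 4 (observed: 1).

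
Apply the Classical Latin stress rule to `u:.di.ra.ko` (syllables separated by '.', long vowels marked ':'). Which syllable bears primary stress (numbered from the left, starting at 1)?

2

Classical Latin: stress the penult if heavy (long vowel or closed), else the antepenult.
Weights: 2 di L, 3 ra L, 4 ko L.
The penult (syllable 3, ra) is light, so stress falls on the antepenult (syllable 2, di).
Stress on syllable 2: u:.ˈdi.ra.ko.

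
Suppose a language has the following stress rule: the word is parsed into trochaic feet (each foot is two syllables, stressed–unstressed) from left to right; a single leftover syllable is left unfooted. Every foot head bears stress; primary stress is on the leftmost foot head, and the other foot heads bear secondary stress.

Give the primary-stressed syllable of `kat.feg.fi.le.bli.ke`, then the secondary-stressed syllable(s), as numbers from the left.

primary 1, secondary 3, 5

Parse left to right into trochaic (ˈσσ) feet: (ˈkat.feg) (ˈfi.le) (ˈbli.ke).
Foot heads (stressed positions): 1, 3, 5.
End Rule Leftmost: primary stress on the leftmost head = syllable 1.
Secondary stress on 3, 5: ˈkat.feg.ˌfi.le.ˌbli.ke.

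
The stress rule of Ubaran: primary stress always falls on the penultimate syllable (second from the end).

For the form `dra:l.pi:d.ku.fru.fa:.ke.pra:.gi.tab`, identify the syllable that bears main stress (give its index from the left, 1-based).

The word has 9 syllables; the penultimate syllable (second from the end) is syllable 8 (gi).
Primary stress: syllable 8 → dra:l.pi:d.ku.fru.fa:.ke.pra:.ˈgi.tab.

8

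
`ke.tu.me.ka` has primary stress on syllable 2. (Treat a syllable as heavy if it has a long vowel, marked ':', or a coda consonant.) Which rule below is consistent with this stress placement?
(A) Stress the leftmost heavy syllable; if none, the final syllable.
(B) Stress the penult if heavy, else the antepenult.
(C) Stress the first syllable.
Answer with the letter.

B

Rule A → syllable 4 (observed: 2).
Rule B → syllable 2 ✓.
Rule C → syllable 1 (observed: 2).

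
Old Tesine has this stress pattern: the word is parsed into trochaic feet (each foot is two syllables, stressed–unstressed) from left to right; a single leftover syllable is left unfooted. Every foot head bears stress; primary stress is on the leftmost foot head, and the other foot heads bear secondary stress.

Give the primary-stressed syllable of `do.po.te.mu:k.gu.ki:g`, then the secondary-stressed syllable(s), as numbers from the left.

primary 1, secondary 3, 5

Parse left to right into trochaic (ˈσσ) feet: (ˈdo.po) (ˈte.mu:k) (ˈgu.ki:g).
Foot heads (stressed positions): 1, 3, 5.
End Rule Leftmost: primary stress on the leftmost head = syllable 1.
Secondary stress on 3, 5: ˈdo.po.ˌte.mu:k.ˌgu.ki:g.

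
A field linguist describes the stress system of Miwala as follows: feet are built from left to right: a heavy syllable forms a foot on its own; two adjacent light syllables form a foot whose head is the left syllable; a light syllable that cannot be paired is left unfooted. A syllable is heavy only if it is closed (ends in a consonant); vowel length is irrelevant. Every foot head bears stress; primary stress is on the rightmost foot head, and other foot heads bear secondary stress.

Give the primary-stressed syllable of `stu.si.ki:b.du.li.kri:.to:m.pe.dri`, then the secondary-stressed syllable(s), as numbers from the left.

Weights: 1 stu L, 2 si L, 3 ki:b H, 4 du L, 5 li L, 6 kri: L, 7 to:m H, 8 pe L, 9 dri L.
Parse left to right (heavy = foot alone; LL = one foot; stranded L unfooted): (ˈstu.si) (ˈki:b) (ˈdu.li) kri: (ˈto:m) (ˈpe.dri).
Foot heads: 1, 3, 4, 7, 8.
Primary stress on the rightmost head = syllable 8.
Secondary stress on 1, 3, 4, 7: ˌstu.si.ˌki:b.ˌdu.li.kri:.ˌto:m.ˈpe.dri.

primary 8, secondary 1, 3, 4, 7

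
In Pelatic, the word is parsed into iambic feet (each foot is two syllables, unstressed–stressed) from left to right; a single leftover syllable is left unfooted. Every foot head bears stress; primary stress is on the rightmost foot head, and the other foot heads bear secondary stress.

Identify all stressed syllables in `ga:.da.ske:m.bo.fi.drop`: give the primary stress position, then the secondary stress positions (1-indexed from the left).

primary 6, secondary 2, 4

Parse left to right into iambic (σˈσ) feet: (ga:.ˈda) (ske:m.ˈbo) (fi.ˈdrop).
Foot heads (stressed positions): 2, 4, 6.
End Rule Rightmost: primary stress on the rightmost head = syllable 6.
Secondary stress on 2, 4: ga:.ˌda.ske:m.ˌbo.fi.ˈdrop.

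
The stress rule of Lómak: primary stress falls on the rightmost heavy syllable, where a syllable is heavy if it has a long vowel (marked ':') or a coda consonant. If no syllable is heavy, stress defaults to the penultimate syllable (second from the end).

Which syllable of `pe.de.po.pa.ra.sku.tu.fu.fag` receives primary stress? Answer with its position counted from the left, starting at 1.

Weights: 1 pe L, 2 de L, 3 po L, 4 pa L, 5 ra L, 6 sku L, 7 tu L, 8 fu L, 9 fag H.
Heavy syllables in the domain: 9. The rightmost is syllable 9 (fag).
Primary stress: syllable 9 → pe.de.po.pa.ra.sku.tu.fu.ˈfag.

9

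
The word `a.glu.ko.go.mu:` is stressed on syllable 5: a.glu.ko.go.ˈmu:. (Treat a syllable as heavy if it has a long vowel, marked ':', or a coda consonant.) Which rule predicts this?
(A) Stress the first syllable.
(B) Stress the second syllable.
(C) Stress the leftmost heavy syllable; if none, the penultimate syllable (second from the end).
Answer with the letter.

Rule A → syllable 1 (observed: 5).
Rule B → syllable 2 (observed: 5).
Rule C → syllable 5 ✓.

C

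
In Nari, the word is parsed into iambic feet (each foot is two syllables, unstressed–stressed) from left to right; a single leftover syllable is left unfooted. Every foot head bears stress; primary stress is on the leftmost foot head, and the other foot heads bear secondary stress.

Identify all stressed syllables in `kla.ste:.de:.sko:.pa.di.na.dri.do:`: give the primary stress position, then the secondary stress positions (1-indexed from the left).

primary 2, secondary 4, 6, 8

Parse left to right into iambic (σˈσ) feet: (kla.ˈste:) (de:.ˈsko:) (pa.ˈdi) (na.ˈdri) do:. Syllable 9 is left unfooted.
Foot heads (stressed positions): 2, 4, 6, 8.
End Rule Leftmost: primary stress on the leftmost head = syllable 2.
Secondary stress on 4, 6, 8: kla.ˈste:.de:.ˌsko:.pa.ˌdi.na.ˌdri.do:.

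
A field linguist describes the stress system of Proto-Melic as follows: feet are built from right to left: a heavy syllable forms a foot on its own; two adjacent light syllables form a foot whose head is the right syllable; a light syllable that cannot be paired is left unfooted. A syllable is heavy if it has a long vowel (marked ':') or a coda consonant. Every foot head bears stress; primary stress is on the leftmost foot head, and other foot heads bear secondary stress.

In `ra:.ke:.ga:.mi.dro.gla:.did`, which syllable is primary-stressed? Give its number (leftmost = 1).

1

Weights: 1 ra: H, 2 ke: H, 3 ga: H, 4 mi L, 5 dro L, 6 gla: H, 7 did H.
Parse right to left (heavy = foot alone; LL = one foot; stranded L unfooted): (ˈra:) (ˈke:) (ˈga:) (mi.ˈdro) (ˈgla:) (ˈdid).
Foot heads: 1, 2, 3, 5, 6, 7.
Primary stress on the leftmost head = syllable 1.
Primary stress: syllable 1 → ˈra:.ke:.ga:.mi.dro.gla:.did.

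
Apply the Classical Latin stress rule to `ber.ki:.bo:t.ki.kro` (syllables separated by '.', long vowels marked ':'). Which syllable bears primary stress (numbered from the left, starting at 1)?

3

Classical Latin: stress the penult if heavy (long vowel or closed), else the antepenult.
Weights: 3 bo:t H, 4 ki L, 5 kro L.
The penult (syllable 4, ki) is light, so stress falls on the antepenult (syllable 3, bo:t).
Stress on syllable 3: ber.ki:.ˈbo:t.ki.kro.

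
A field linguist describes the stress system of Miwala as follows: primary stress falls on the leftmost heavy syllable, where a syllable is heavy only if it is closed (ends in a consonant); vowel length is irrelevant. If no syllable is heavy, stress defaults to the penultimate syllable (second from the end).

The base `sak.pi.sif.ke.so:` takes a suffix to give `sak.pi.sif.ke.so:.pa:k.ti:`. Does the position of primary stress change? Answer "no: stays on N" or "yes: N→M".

Base `sak.pi.sif.ke.so:` (5 syllables):
  Weights: 1 sak H, 2 pi L, 3 sif H, 4 ke L, 5 so: L.
  Heavy syllables in the domain: 1, 3. The leftmost is syllable 1 (sak).
  → primary stress on syllable 1.
Suffixed `sak.pi.sif.ke.so:.pa:k.ti:` (7 syllables):
  Weights: 1 sak H, 2 pi L, 3 sif H, 4 ke L, 5 so: L, 6 pa:k H, 7 ti: L.
  Heavy syllables in the domain: 1, 3, 6. The leftmost is syllable 1 (sak).
  → primary stress on syllable 1.

no: stays on 1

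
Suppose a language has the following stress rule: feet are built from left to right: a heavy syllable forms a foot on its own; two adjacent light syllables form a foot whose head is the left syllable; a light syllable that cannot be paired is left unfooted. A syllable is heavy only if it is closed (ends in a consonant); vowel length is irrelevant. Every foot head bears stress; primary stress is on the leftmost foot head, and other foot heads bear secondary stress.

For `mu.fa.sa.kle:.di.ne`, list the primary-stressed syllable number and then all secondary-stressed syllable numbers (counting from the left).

Weights: 1 mu L, 2 fa L, 3 sa L, 4 kle: L, 5 di L, 6 ne L.
Parse left to right (heavy = foot alone; LL = one foot; stranded L unfooted): (ˈmu.fa) (ˈsa.kle:) (ˈdi.ne).
Foot heads: 1, 3, 5.
Primary stress on the leftmost head = syllable 1.
Secondary stress on 3, 5: ˈmu.fa.ˌsa.kle:.ˌdi.ne.

primary 1, secondary 3, 5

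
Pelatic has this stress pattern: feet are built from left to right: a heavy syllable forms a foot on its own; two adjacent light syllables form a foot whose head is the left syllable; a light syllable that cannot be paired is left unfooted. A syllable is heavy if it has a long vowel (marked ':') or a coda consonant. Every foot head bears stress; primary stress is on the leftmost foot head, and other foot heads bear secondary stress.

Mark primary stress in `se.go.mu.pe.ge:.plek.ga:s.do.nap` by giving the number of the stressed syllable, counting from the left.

1

Weights: 1 se L, 2 go L, 3 mu L, 4 pe L, 5 ge: H, 6 plek H, 7 ga:s H, 8 do L, 9 nap H.
Parse left to right (heavy = foot alone; LL = one foot; stranded L unfooted): (ˈse.go) (ˈmu.pe) (ˈge:) (ˈplek) (ˈga:s) do (ˈnap).
Foot heads: 1, 3, 5, 6, 7, 9.
Primary stress on the leftmost head = syllable 1.
Primary stress: syllable 1 → ˈse.go.mu.pe.ge:.plek.ga:s.do.nap.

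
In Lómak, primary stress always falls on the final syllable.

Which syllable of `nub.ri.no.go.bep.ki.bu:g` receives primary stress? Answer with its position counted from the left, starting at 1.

7

The word has 7 syllables; the final syllable is syllable 7 (bu:g).
Primary stress: syllable 7 → nub.ri.no.go.bep.ki.ˈbu:g.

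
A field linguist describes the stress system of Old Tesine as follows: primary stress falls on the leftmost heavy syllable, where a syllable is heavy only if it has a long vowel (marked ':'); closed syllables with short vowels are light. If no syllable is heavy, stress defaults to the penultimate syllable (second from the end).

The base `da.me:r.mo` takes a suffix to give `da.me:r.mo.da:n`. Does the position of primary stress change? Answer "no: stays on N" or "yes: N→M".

no: stays on 2

Base `da.me:r.mo` (3 syllables):
  Weights: 1 da L, 2 me:r H, 3 mo L.
  Heavy syllables in the domain: 2. The leftmost is syllable 2 (me:r).
  → primary stress on syllable 2.
Suffixed `da.me:r.mo.da:n` (4 syllables):
  Weights: 1 da L, 2 me:r H, 3 mo L, 4 da:n H.
  Heavy syllables in the domain: 2, 4. The leftmost is syllable 2 (me:r).
  → primary stress on syllable 2.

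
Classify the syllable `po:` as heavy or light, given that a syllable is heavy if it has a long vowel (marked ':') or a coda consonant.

`po:`: long vowel, open (no coda). Long vowel → heavy.

heavy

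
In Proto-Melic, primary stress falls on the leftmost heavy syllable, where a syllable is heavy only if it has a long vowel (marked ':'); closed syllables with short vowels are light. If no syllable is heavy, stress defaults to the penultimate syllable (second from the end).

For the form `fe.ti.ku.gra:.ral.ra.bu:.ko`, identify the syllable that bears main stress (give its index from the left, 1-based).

Weights: 1 fe L, 2 ti L, 3 ku L, 4 gra: H, 5 ral L, 6 ra L, 7 bu: H, 8 ko L.
Heavy syllables in the domain: 4, 7. The leftmost is syllable 4 (gra:).
Primary stress: syllable 4 → fe.ti.ku.ˈgra:.ral.ra.bu:.ko.

4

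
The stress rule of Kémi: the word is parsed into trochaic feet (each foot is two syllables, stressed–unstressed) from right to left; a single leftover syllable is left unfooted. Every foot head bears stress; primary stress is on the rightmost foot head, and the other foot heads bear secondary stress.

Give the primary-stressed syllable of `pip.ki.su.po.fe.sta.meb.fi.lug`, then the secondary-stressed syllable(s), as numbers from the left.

primary 8, secondary 2, 4, 6

Parse right to left into trochaic (ˈσσ) feet: pip (ˈki.su) (ˈpo.fe) (ˈsta.meb) (ˈfi.lug). Syllable 1 is left unfooted.
Foot heads (stressed positions): 2, 4, 6, 8.
End Rule Rightmost: primary stress on the rightmost head = syllable 8.
Secondary stress on 2, 4, 6: pip.ˌki.su.ˌpo.fe.ˌsta.meb.ˈfi.lug.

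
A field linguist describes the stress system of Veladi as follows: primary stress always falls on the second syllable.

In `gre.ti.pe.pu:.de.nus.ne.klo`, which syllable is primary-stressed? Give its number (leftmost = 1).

The word has 8 syllables; the second syllable is syllable 2 (ti).
Primary stress: syllable 2 → gre.ˈti.pe.pu:.de.nus.ne.klo.

2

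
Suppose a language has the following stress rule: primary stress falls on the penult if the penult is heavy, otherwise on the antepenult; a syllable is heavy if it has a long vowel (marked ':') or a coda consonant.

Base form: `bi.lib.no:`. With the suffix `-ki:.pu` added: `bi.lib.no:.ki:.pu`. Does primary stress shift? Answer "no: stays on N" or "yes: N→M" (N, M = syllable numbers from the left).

yes: 2→4

Base `bi.lib.no:` (3 syllables):
  Weights: 1 bi L, 2 lib H, 3 no: H.
  The penult (syllable 2, lib) is heavy, so it takes stress.
  → primary stress on syllable 2.
Suffixed `bi.lib.no:.ki:.pu` (5 syllables):
  Weights: 3 no: H, 4 ki: H, 5 pu L.
  The penult (syllable 4, ki:) is heavy, so it takes stress.
  → primary stress on syllable 4.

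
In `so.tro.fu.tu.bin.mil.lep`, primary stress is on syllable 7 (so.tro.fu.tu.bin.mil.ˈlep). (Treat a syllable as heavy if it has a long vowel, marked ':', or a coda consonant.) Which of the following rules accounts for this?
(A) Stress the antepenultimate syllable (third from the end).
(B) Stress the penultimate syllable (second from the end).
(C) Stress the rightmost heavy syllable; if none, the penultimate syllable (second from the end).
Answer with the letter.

C

Rule A → syllable 5 (observed: 7).
Rule B → syllable 6 (observed: 7).
Rule C → syllable 7 ✓.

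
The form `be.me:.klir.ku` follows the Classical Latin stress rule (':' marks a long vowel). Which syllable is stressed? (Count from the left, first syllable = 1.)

Classical Latin: stress the penult if heavy (long vowel or closed), else the antepenult.
Weights: 2 me: H, 3 klir H, 4 ku L.
The penult (syllable 3, klir) is heavy, so it takes stress.
Stress on syllable 3: be.me:.ˈklir.ku.

3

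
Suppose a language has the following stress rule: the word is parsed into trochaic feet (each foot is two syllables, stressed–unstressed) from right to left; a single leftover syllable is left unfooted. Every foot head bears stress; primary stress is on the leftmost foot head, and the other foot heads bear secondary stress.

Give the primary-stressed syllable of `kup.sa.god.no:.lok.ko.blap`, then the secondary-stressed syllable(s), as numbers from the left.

primary 2, secondary 4, 6

Parse right to left into trochaic (ˈσσ) feet: kup (ˈsa.god) (ˈno:.lok) (ˈko.blap). Syllable 1 is left unfooted.
Foot heads (stressed positions): 2, 4, 6.
End Rule Leftmost: primary stress on the leftmost head = syllable 2.
Secondary stress on 4, 6: kup.ˈsa.god.ˌno:.lok.ˌko.blap.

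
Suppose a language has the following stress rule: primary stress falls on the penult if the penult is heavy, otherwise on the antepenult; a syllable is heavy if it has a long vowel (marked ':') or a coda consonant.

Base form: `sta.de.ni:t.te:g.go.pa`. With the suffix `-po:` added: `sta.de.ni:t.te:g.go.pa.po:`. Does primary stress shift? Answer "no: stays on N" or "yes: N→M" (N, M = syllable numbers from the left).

yes: 4→5

Base `sta.de.ni:t.te:g.go.pa` (6 syllables):
  Weights: 4 te:g H, 5 go L, 6 pa L.
  The penult (syllable 5, go) is light, so stress falls on the antepenult (syllable 4, te:g).
  → primary stress on syllable 4.
Suffixed `sta.de.ni:t.te:g.go.pa.po:` (7 syllables):
  Weights: 5 go L, 6 pa L, 7 po: H.
  The penult (syllable 6, pa) is light, so stress falls on the antepenult (syllable 5, go).
  → primary stress on syllable 5.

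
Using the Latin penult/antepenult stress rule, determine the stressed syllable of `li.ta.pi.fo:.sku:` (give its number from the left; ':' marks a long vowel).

4

Classical Latin: stress the penult if heavy (long vowel or closed), else the antepenult.
Weights: 3 pi L, 4 fo: H, 5 sku: H.
The penult (syllable 4, fo:) is heavy, so it takes stress.
Stress on syllable 4: li.ta.pi.ˈfo:.sku:.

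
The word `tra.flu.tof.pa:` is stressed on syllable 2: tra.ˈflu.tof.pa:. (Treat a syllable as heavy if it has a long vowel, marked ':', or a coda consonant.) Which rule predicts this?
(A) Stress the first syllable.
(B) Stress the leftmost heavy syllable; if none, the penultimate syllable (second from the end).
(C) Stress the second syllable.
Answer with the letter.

C

Rule A → syllable 1 (observed: 2).
Rule B → syllable 3 (observed: 2).
Rule C → syllable 2 ✓.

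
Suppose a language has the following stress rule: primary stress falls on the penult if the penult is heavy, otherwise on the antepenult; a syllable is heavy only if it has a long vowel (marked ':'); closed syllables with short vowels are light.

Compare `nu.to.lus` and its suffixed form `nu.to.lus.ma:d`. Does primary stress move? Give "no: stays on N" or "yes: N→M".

Base `nu.to.lus` (3 syllables):
  Weights: 1 nu L, 2 to L, 3 lus L.
  The penult (syllable 2, to) is light, so stress falls on the antepenult (syllable 1, nu).
  → primary stress on syllable 1.
Suffixed `nu.to.lus.ma:d` (4 syllables):
  Weights: 2 to L, 3 lus L, 4 ma:d H.
  The penult (syllable 3, lus) is light, so stress falls on the antepenult (syllable 2, to).
  → primary stress on syllable 2.

yes: 1→2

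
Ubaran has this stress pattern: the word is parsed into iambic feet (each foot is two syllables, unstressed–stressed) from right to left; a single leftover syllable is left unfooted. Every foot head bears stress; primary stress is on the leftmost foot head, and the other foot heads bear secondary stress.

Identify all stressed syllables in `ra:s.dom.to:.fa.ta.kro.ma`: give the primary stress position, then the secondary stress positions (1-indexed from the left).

Parse right to left into iambic (σˈσ) feet: ra:s (dom.ˈto:) (fa.ˈta) (kro.ˈma). Syllable 1 is left unfooted.
Foot heads (stressed positions): 3, 5, 7.
End Rule Leftmost: primary stress on the leftmost head = syllable 3.
Secondary stress on 5, 7: ra:s.dom.ˈto:.fa.ˌta.kro.ˌma.

primary 3, secondary 5, 7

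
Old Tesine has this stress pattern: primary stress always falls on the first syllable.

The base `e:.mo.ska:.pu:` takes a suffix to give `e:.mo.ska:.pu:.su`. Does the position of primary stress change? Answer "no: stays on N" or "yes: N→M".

no: stays on 1

Base `e:.mo.ska:.pu:` (4 syllables):
  The word has 4 syllables; the first syllable is syllable 1 (e:).
  → primary stress on syllable 1.
Suffixed `e:.mo.ska:.pu:.su` (5 syllables):
  The word has 5 syllables; the first syllable is syllable 1 (e:).
  → primary stress on syllable 1.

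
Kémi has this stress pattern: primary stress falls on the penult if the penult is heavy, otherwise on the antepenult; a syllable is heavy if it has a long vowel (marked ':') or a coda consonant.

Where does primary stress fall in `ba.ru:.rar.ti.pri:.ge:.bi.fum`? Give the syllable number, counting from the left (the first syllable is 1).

Weights: 6 ge: H, 7 bi L, 8 fum H.
The penult (syllable 7, bi) is light, so stress falls on the antepenult (syllable 6, ge:).
Primary stress: syllable 6 → ba.ru:.rar.ti.pri:.ˈge:.bi.fum.

6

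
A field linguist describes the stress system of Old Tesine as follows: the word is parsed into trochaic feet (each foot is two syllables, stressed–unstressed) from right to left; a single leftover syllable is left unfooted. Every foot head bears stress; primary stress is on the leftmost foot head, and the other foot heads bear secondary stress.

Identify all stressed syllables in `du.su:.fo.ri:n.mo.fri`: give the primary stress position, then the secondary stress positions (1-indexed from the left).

Parse right to left into trochaic (ˈσσ) feet: (ˈdu.su:) (ˈfo.ri:n) (ˈmo.fri).
Foot heads (stressed positions): 1, 3, 5.
End Rule Leftmost: primary stress on the leftmost head = syllable 1.
Secondary stress on 3, 5: ˈdu.su:.ˌfo.ri:n.ˌmo.fri.

primary 1, secondary 3, 5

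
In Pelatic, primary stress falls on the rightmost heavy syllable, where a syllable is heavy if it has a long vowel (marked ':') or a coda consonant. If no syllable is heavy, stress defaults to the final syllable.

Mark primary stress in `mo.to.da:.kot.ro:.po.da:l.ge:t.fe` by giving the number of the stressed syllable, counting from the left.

8

Weights: 1 mo L, 2 to L, 3 da: H, 4 kot H, 5 ro: H, 6 po L, 7 da:l H, 8 ge:t H, 9 fe L.
Heavy syllables in the domain: 3, 4, 5, 7, 8. The rightmost is syllable 8 (ge:t).
Primary stress: syllable 8 → mo.to.da:.kot.ro:.po.da:l.ˈge:t.fe.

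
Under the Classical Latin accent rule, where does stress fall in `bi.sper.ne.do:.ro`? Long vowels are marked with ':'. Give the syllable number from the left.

Classical Latin: stress the penult if heavy (long vowel or closed), else the antepenult.
Weights: 3 ne L, 4 do: H, 5 ro L.
The penult (syllable 4, do:) is heavy, so it takes stress.
Stress on syllable 4: bi.sper.ne.ˈdo:.ro.

4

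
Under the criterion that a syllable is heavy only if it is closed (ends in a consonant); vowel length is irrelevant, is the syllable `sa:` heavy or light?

light

`sa:`: long vowel, open (no coda). Open (no coda) → light.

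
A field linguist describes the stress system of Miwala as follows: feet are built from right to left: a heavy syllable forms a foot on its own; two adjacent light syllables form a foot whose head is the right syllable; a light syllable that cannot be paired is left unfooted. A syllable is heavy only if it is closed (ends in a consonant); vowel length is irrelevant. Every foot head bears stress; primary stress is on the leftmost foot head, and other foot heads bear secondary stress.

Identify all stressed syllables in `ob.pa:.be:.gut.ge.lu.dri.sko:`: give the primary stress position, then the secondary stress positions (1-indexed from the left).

primary 1, secondary 3, 4, 6, 8

Weights: 1 ob H, 2 pa: L, 3 be: L, 4 gut H, 5 ge L, 6 lu L, 7 dri L, 8 sko: L.
Parse right to left (heavy = foot alone; LL = one foot; stranded L unfooted): (ˈob) (pa:.ˈbe:) (ˈgut) (ge.ˈlu) (dri.ˈsko:).
Foot heads: 1, 3, 4, 6, 8.
Primary stress on the leftmost head = syllable 1.
Secondary stress on 3, 4, 6, 8: ˈob.pa:.ˌbe:.ˌgut.ge.ˌlu.dri.ˌsko:.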